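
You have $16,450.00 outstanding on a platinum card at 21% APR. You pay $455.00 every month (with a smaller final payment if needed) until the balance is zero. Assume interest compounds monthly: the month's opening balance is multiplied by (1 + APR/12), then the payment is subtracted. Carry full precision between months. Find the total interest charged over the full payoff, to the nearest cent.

$9,818.41

Monthly rate r = 21%/12 = 1.75% = 0.0175.
Payoff takes n = ⌈−ln(1 − rB₀/P)/ln(1+r)⌉ = ⌈57.731⌉ = 58 payments; the last is $333.41.
Total paid = 57·$455.00 + $333.41 = $26,268.41.
Total interest = total paid − principal = $26,268.41 − $16,450.00 = $9,818.41.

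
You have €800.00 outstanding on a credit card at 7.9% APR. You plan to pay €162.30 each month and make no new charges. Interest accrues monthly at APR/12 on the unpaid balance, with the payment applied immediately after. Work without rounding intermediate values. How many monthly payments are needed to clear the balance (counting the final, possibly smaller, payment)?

6 months

Monthly rate r = 7.9%/12 = 0.658333% = 0.00658333.
Recurrence: B ← B·(1+r) − €162.30.
Month 1: interest €5.27; balance after payment €642.97.
Month 2: interest €4.23; balance after payment €484.90.
Month 3: interest €3.19; balance after payment €325.79.
Month 4: interest €2.14; balance after payment €165.64.
Month 5: interest €1.09; balance after payment €4.43.
Month 6: interest €0.03; balance after payment €0.00.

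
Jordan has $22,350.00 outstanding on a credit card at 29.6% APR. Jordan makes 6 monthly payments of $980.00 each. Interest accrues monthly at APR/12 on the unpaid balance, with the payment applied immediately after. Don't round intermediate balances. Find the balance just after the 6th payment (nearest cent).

$19,613.87

Monthly rate r = 29.6%/12 = 2.46667% = 0.0246667.
Each month: B ← B·(1+r) − $980.00.
Month 1: interest $551.30; balance after payment $21,921.30.
Month 2: interest $540.73; balance after payment $21,482.03.
Month 3: interest $529.89; balance after payment $21,031.92.
Month 4: interest $518.79; balance after payment $20,570.70.
Month 5: interest $507.41; balance after payment $20,098.11.
Month 6: interest $495.75; balance after payment $19,613.87.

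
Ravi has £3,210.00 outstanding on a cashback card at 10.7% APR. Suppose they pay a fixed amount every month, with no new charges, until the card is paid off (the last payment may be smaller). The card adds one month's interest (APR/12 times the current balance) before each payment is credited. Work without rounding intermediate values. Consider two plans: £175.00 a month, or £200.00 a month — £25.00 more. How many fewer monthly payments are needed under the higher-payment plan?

3 fewer payments

Monthly rate r = 10.7%/12 = 0.891667% = 0.00891667.
At £175.00/mo: n = ⌈−ln(1 − rB₀/P)/ln(1+r)⌉ = 21 payments (last £20.86); total interest = total paid − £3,210.00 = £310.86.
At £200.00/mo: 18 payments (last £79.90); total interest £269.90.
Payments saved = 21 − 18 = 3.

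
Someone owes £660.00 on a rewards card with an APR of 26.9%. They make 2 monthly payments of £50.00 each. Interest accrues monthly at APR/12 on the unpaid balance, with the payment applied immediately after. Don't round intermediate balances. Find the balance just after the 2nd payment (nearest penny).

£588.80

Monthly rate r = 26.9%/12 = 2.24167% = 0.0224167.
Each month: B ← B·(1+r) − £50.00.
Month 1: interest £14.79; balance after payment £624.79.
Month 2: interest £14.01; balance after payment £588.80.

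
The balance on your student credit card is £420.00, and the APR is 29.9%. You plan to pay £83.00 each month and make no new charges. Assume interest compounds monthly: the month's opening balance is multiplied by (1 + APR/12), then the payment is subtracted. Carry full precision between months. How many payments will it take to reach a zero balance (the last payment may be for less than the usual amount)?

Monthly rate r = 29.9%/12 = 2.49167% = 0.0249167.
Recurrence: B ← B·(1+r) − £83.00.
Month 1: interest £10.46; balance after payment £347.46.
Month 2: interest £8.66; balance after payment £273.12.
Month 3: interest £6.81; balance after payment £196.93.
Month 4: interest £4.91; balance after payment £118.83.
Month 5: interest £2.96; balance after payment £38.80.
Month 6: interest £0.97; balance after payment £0.00.

6 payments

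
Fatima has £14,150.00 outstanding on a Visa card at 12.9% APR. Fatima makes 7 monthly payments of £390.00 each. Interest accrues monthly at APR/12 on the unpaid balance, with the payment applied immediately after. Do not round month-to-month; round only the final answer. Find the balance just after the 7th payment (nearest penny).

£12,430.11

Monthly rate r = 12.9%/12 = 1.075% = 0.01075.
Each month: B ← B·(1+r) − £390.00.
Month 1: interest £152.11; balance after payment £13,912.11.
Month 2: interest £149.56; balance after payment £13,671.67.
Month 3: interest £146.97; balance after payment £13,428.64.
Month 4: interest £144.36; balance after payment £13,183.00.
Month 5: interest £141.72; balance after payment £12,934.71.
Month 6: interest £139.05; balance after payment £12,683.76.
Month 7: interest £136.35; balance after payment £12,430.11.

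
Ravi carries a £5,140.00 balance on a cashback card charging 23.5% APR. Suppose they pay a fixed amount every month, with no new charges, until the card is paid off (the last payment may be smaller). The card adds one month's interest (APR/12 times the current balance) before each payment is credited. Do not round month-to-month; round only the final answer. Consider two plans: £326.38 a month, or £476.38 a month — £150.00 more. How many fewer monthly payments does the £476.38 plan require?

7 fewer payments

Monthly rate r = 23.5%/12 = 1.95833% = 0.0195833.
At £326.38/mo: n = ⌈−ln(1 − rB₀/P)/ln(1+r)⌉ = 20 payments (last £4.63); total interest = total paid − £5,140.00 = £1,065.85.
At £476.38/mo: 13 payments (last £114.78); total interest £691.34.
Payments saved = 20 − 13 = 7.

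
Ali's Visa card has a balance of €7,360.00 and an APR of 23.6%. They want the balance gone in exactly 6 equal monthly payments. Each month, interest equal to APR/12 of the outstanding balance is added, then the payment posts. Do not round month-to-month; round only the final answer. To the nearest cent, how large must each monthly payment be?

€1,312.47

Monthly rate r = 23.6%/12 = 1.96667% = 0.0196667.
Level-payment amortization: P = B₀·r / (1 − (1+r)^(−n)) = 7360.00·0.0196667 / (1 − 1.01967^(−6)).
Denominator 1 − (1+r)^(−6) = 0.110285504.
P = 144.747 / 0.110285504 ≈ 1312.47.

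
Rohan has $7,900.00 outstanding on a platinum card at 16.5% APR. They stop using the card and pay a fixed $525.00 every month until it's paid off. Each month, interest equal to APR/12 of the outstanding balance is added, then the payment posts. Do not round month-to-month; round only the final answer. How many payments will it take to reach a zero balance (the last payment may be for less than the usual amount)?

17 payments

Monthly rate r = 16.5%/12 = 1.375% = 0.01375.
Recurrence: B ← B·(1+r) − $525.00.
Month 1: interest $108.62; balance after payment $7,483.62.
Month 2: interest $102.90; balance after payment $7,061.52.
Closed form: n = −ln(1 − rB₀/P)/ln(1+r) = −ln(0.7931)/ln(1.01375) ≈ 16.975, so the balance reaches zero during payment 17.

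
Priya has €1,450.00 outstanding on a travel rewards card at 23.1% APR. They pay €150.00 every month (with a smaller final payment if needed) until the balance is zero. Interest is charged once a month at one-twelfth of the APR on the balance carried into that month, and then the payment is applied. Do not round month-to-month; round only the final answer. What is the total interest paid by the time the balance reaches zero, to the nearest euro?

Monthly rate r = 23.1%/12 = 1.925% = 0.01925.
Payoff takes n = ⌈−ln(1 − rB₀/P)/ln(1+r)⌉ = ⌈10.799⌉ = 11 payments; the last is €120.02.
Total paid = 10·€150.00 + €120.02 = €1,620.02.
Total interest = total paid − principal = €1,620.02 − €1,450.00 = €170.02.

€170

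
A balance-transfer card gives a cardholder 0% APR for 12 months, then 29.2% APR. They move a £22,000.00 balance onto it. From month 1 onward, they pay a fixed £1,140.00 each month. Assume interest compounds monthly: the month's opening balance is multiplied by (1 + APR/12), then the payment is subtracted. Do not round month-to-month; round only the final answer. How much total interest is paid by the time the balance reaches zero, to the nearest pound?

Promo months 1–12 at r₀ = 0%/12 = 0; months 13+ at r₁ = 29.2%/12 = 0.0243333.
After month 12 (no interest yet): B = £22,000.00 − 12·£1,140.00 = £8,320.00.
Then at r₁ with £1,140.00/mo: n₂ = −ln(1 − r₁·B/P)/ln(1+r₁) ≈ 8.13 → 9 more payments.
Total paid = 20·£1,140.00 + £152.41 = £22,952.41; interest = £22,952.41 − £22,000.00 = £952.41.

£952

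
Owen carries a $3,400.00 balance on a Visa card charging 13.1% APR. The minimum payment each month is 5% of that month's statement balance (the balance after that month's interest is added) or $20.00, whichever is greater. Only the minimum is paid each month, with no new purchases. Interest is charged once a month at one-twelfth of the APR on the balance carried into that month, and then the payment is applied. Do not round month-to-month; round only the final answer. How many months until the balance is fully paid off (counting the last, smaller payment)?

Monthly rate r = 13.1%/12 = 1.09167% = 0.0109167.
While 5% of the post-interest balance exceeds $20.00, each month B ← (B·(1+r))·(1 − 0.05), i.e. B shrinks by the factor (1+r)·0.95 = 0.96037.
This holds for months 1–54. Entering month 55 the balance is $382.99; 5% of the post-interest balance is now below $20.00, so the flat $20.00 minimum applies from here.
From month 55 a fixed $20.00 at rate r clears $382.99 in 22 more payments. Total: 54 + 22 = 76 months.

76 months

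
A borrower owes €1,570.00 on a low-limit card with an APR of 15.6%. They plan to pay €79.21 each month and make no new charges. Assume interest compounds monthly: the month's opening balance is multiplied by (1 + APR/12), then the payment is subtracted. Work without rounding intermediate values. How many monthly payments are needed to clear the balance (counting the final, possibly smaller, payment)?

24 months

Monthly rate r = 15.6%/12 = 1.3% = 0.013.
Recurrence: B ← B·(1+r) − €79.21.
Month 1: interest €20.41; balance after payment €1,511.20.
Month 2: interest €19.65; balance after payment €1,451.64.
Closed form: n = −ln(1 − rB₀/P)/ln(1+r) = −ln(0.74233)/ln(1.013) ≈ 23.069, so the balance reaches zero during payment 24.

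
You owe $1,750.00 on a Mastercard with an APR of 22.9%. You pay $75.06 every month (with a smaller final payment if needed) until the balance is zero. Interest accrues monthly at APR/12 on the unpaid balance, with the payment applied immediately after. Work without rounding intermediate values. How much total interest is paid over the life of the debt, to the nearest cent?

$587.42

Monthly rate r = 22.9%/12 = 1.90833% = 0.0190833.
Payoff takes n = ⌈−ln(1 − rB₀/P)/ln(1+r)⌉ = ⌈31.139⌉ = 32 payments; the last is $10.56.
Total paid = 31·$75.06 + $10.56 = $2,337.42.
Total interest = total paid − principal = $2,337.42 − $1,750.00 = $587.42.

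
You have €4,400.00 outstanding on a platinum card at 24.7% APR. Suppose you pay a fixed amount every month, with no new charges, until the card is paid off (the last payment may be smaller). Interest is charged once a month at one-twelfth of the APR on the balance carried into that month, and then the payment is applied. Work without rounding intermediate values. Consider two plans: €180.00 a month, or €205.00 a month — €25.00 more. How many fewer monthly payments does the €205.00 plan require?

Monthly rate r = 24.7%/12 = 2.05833% = 0.0205833.
At €180.00/mo: n = ⌈−ln(1 − rB₀/P)/ln(1+r)⌉ = 35 payments (last €59.91); total interest = total paid − €4,400.00 = €1,779.91.
At €205.00/mo: 29 payments (last €126.62); total interest €1,466.62.
Payments saved = 35 − 29 = 6.

6 fewer payments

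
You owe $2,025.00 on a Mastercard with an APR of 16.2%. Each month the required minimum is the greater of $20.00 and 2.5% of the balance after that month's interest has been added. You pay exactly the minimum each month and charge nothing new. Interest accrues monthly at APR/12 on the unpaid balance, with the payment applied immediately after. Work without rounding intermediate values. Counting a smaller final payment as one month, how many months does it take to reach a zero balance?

136 months

Monthly rate r = 16.2%/12 = 1.35% = 0.0135.
While 2.5% of the post-interest balance exceeds $20.00, each month B ← (B·(1+r))·(1 − 0.025), i.e. B shrinks by the factor (1+r)·0.975 = 0.98816.
This holds for months 1–80. Entering month 81 the balance is $781.08; 2.5% of the post-interest balance is now below $20.00, so the flat $20.00 minimum applies from here.
From month 81 a fixed $20.00 at rate r clears $781.08 in 56 more payments. Total: 80 + 56 = 136 months.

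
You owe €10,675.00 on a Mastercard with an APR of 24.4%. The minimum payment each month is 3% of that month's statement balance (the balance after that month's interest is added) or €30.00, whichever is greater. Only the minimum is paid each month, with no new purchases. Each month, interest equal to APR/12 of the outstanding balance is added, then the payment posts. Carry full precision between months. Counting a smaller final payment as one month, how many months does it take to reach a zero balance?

286 months

Monthly rate r = 24.4%/12 = 2.03333% = 0.0203333.
While 3% of the post-interest balance exceeds €30.00, each month B ← (B·(1+r))·(1 − 0.03), i.e. B shrinks by the factor (1+r)·0.97 = 0.98972.
This holds for months 1–232. Entering month 233 the balance is €971.79; 3% of the post-interest balance is now below €30.00, so the flat €30.00 minimum applies from here.
From month 233 a fixed €30.00 at rate r clears €971.79 in 54 more payments. Total: 232 + 54 = 286 months.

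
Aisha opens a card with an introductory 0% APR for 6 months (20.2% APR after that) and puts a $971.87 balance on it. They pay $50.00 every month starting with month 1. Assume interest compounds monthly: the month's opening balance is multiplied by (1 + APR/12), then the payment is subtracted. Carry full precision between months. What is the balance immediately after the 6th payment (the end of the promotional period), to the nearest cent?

Promo months 1–6 at r₀ = 0%/12 = 0; months 7+ at r₁ = 20.2%/12 = 0.0168333.
After month 6 (no interest yet): B = $971.87 − 6·$50.00 = $671.87.

$671.87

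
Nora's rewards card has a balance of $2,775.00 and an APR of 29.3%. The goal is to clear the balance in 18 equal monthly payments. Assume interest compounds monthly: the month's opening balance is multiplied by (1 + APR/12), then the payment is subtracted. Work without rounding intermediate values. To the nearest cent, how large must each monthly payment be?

$192.36

Monthly rate r = 29.3%/12 = 2.44167% = 0.0244167.
Level-payment amortization: P = B₀·r / (1 − (1+r)^(−n)) = 2775.00·0.0244167 / (1 − 1.02442^(−18)).
Denominator 1 − (1+r)^(−18) = 0.352230404.
P = 67.7562 / 0.352230404 ≈ 192.36.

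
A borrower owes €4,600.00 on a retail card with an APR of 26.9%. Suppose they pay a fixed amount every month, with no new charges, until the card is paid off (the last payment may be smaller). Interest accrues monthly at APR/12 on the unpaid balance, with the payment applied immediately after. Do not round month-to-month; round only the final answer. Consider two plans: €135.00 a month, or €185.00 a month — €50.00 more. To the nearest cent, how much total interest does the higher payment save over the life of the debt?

Monthly rate r = 26.9%/12 = 2.24167% = 0.0224167.
At €135.00/mo: n = ⌈−ln(1 − rB₀/P)/ln(1+r)⌉ = 66 payments (last €13.53); total interest = total paid − €4,600.00 = €4,188.53.
At €185.00/mo: 37 payments (last €142.00); total interest €2,202.00.
Interest saved = €4,188.53 − €2,202.00 = €1,986.53.

€1,986.53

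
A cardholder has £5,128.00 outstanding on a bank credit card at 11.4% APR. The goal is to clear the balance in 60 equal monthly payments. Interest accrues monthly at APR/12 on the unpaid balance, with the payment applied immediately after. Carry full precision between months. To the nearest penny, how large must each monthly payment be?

£112.52

Monthly rate r = 11.4%/12 = 0.95% = 0.0095.
Level-payment amortization: P = B₀·r / (1 − (1+r)^(−n)) = 5128.00·0.0095 / (1 − 1.0095^(−60)).
Denominator 1 − (1+r)^(−60) = 0.432950981.
P = 48.716 / 0.432950981 ≈ 112.52.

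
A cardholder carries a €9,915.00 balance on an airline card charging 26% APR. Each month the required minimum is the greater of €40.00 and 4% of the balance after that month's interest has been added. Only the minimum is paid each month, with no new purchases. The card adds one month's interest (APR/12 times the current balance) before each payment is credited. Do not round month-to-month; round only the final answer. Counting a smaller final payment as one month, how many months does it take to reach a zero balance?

Monthly rate r = 26%/12 = 2.16667% = 0.0216667.
While 4% of the post-interest balance exceeds €40.00, each month B ← (B·(1+r))·(1 − 0.04), i.e. B shrinks by the factor (1+r)·0.96 = 0.9808.
This holds for months 1–120. Entering month 121 the balance is €968.16; 4% of the post-interest balance is now below €40.00, so the flat €40.00 minimum applies from here.
From month 121 a fixed €40.00 at rate r clears €968.16 in 35 more payments. Total: 120 + 35 = 155 months.

155 months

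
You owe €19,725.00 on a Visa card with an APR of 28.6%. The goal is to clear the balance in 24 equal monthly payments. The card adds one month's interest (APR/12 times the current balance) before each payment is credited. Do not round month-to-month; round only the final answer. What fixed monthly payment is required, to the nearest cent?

Monthly rate r = 28.6%/12 = 2.38333% = 0.0238333.
Level-payment amortization: P = B₀·r / (1 − (1+r)^(−n)) = 19725.00·0.0238333 / (1 − 1.02383^(−24)).
Denominator 1 − (1+r)^(−24) = 0.431804694.
P = 470.113 / 0.431804694 ≈ 1088.72.

€1,088.72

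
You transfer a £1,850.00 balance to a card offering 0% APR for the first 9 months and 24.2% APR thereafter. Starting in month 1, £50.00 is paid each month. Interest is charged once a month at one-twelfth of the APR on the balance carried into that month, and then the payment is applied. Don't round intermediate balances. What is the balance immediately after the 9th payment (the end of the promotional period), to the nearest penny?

£1,400.00

Promo months 1–9 at r₀ = 0%/12 = 0; months 10+ at r₁ = 24.2%/12 = 0.0201667.
After month 9 (no interest yet): B = £1,850.00 − 9·£50.00 = £1,400.00.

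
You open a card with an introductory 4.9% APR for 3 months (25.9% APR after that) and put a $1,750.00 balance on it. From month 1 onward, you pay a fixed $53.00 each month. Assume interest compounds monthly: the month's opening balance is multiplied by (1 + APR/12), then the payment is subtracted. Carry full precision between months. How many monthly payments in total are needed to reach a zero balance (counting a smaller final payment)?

Promo months 1–3 at r₀ = 4.9%/12 = 0.00408333; months 4+ at r₁ = 25.9%/12 = 0.0215833.
After month 3: iterate B ← B·(1+r₀) − $53.00 for 3 months → $1,611.88.
Then at r₁ with $53.00/mo: n₂ = −ln(1 − r₁·B/P)/ln(1+r₁) ≈ 50.03 → 51 more payments.

54 payments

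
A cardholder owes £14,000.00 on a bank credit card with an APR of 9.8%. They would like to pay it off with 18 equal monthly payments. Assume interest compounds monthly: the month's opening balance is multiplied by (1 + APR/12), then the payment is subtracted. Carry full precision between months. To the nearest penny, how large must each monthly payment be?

£839.51

Monthly rate r = 9.8%/12 = 0.816667% = 0.00816667.
Level-payment amortization: P = B₀·r / (1 − (1+r)^(−n)) = 14000.00·0.00816667 / (1 − 1.00817^(−18)).
Denominator 1 − (1+r)^(−18) = 0.136190481.
P = 114.333 / 0.136190481 ≈ 839.51.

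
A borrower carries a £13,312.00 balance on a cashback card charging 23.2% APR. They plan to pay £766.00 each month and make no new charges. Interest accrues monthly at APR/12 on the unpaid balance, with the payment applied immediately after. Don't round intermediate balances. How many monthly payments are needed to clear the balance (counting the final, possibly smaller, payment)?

Monthly rate r = 23.2%/12 = 1.93333% = 0.0193333.
Recurrence: B ← B·(1+r) − £766.00.
Month 1: interest £257.37; balance after payment £12,803.37.
Month 2: interest £247.53; balance after payment £12,284.90.
Closed form: n = −ln(1 − rB₀/P)/ln(1+r) = −ln(0.66401)/ln(1.01933) ≈ 21.383, so the balance reaches zero during payment 22.

22 months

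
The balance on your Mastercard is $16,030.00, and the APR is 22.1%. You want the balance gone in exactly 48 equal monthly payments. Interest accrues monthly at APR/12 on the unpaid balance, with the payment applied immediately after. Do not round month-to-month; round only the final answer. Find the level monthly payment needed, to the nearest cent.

Monthly rate r = 22.1%/12 = 1.84167% = 0.0184167.
Level-payment amortization: P = B₀·r / (1 − (1+r)^(−n)) = 16030.00·0.0184167 / (1 − 1.01842^(−48)).
Denominator 1 − (1+r)^(−48) = 0.583537316.
P = 295.219 / 0.583537316 ≈ 505.91.

$505.91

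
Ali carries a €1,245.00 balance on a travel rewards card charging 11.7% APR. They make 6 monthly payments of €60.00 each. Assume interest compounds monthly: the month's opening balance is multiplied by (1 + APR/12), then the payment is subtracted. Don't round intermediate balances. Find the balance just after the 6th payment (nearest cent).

Monthly rate r = 11.7%/12 = 0.975% = 0.00975.
Each month: B ← B·(1+r) − €60.00.
Month 1: interest €12.14; balance after payment €1,197.14.
Month 2: interest €11.67; balance after payment €1,148.81.
Month 3: interest €11.20; balance after payment €1,100.01.
Month 4: interest €10.73; balance after payment €1,050.74.
Month 5: interest €10.24; balance after payment €1,000.98.
Month 6: interest €9.76; balance after payment €950.74.

€950.74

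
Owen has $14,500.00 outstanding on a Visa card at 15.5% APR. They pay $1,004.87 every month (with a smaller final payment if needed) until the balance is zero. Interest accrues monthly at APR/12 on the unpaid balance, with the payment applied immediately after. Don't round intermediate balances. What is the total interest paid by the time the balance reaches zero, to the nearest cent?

Monthly rate r = 15.5%/12 = 1.29167% = 0.0129167.
Payoff takes n = ⌈−ln(1 − rB₀/P)/ln(1+r)⌉ = ⌈16.072⌉ = 17 payments; the last is $72.73.
Total paid = 16·$1,004.87 + $72.73 = $16,150.65.
Total interest = total paid − principal = $16,150.65 − $14,500.00 = $1,650.65.

$1,650.65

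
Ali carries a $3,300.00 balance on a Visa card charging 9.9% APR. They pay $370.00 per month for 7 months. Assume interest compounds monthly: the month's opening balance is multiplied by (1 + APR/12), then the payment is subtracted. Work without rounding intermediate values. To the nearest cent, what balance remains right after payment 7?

$840.37

Monthly rate r = 9.9%/12 = 0.825% = 0.00825.
Each month: B ← B·(1+r) − $370.00.
Month 1: interest $27.23; balance after payment $2,957.22.
Month 2: interest $24.40; balance after payment $2,611.62.
Month 3: interest $21.55; balance after payment $2,263.17.
Month 4: interest $18.67; balance after payment $1,911.84.
Month 5: interest $15.77; balance after payment $1,557.61.
Month 6: interest $12.85; balance after payment $1,200.46.
Month 7: interest $9.90; balance after payment $840.37.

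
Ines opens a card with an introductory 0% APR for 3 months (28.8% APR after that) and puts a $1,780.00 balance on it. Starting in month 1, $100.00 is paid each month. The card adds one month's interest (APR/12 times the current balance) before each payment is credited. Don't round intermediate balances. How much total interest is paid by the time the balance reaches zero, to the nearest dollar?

Promo months 1–3 at r₀ = 0%/12 = 0; months 4+ at r₁ = 28.8%/12 = 0.024.
After month 3 (no interest yet): B = $1,780.00 − 3·$100.00 = $1,480.00.
Then at r₁ with $100.00/mo: n₂ = −ln(1 − r₁·B/P)/ln(1+r₁) ≈ 18.50 → 19 more payments.
Total paid = 21·$100.00 + $50.55 = $2,150.55; interest = $2,150.55 − $1,780.00 = $370.55.

$371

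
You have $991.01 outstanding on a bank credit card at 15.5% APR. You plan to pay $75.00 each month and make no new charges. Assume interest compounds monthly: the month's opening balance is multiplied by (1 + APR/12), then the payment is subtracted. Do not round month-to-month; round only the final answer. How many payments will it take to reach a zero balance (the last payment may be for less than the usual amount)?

Monthly rate r = 15.5%/12 = 1.29167% = 0.0129167.
Recurrence: B ← B·(1+r) − $75.00.
Month 1: interest $12.80; balance after payment $928.81.
Month 2: interest $12.00; balance after payment $865.81.
Closed form: n = −ln(1 − rB₀/P)/ln(1+r) = −ln(0.82933)/ln(1.01292) ≈ 14.582, so the balance reaches zero during payment 15.

15 payments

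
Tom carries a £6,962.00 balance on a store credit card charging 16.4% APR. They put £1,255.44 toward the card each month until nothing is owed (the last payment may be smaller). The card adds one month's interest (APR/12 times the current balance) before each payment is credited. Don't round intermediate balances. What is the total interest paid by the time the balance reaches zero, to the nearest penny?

£328.64

Monthly rate r = 16.4%/12 = 1.36667% = 0.0136667.
Payoff takes n = ⌈−ln(1 − rB₀/P)/ln(1+r)⌉ = ⌈5.806⌉ = 6 payments; the last is £1,013.44.
Total paid = 5·£1,255.44 + £1,013.44 = £7,290.64.
Total interest = total paid − principal = £7,290.64 − £6,962.00 = £328.64.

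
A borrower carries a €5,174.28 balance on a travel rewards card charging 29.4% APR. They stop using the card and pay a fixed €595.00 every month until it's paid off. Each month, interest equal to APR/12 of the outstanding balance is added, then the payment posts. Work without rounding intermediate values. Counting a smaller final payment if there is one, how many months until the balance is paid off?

Monthly rate r = 29.4%/12 = 2.45% = 0.0245.
Recurrence: B ← B·(1+r) − €595.00.
Month 1: interest €126.77; balance after payment €4,706.05.
Month 2: interest €115.30; balance after payment €4,226.35.
Closed form: n = −ln(1 − rB₀/P)/ln(1+r) = −ln(0.78694)/ln(1.0245) ≈ 9.899, so the balance reaches zero during payment 10.

10 payments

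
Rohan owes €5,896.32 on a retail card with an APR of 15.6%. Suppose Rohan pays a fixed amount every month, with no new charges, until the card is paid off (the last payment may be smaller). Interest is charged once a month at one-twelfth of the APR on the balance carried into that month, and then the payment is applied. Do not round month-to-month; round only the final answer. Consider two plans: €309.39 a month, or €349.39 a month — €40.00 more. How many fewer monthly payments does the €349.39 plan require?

Monthly rate r = 15.6%/12 = 1.3% = 0.013.
At €309.39/mo: n = ⌈−ln(1 − rB₀/P)/ln(1+r)⌉ = 23 payments (last €12.85); total interest = total paid − €5,896.32 = €923.11.
At €349.39/mo: 20 payments (last €61.72); total interest €803.81.
Payments saved = 23 − 20 = 3.

3 fewer payments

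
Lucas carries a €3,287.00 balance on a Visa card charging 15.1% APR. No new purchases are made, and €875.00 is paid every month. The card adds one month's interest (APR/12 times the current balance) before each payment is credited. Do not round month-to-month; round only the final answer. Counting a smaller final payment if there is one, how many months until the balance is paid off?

4 months

Monthly rate r = 15.1%/12 = 1.25833% = 0.0125833.
Recurrence: B ← B·(1+r) − €875.00.
Month 1: interest €41.36; balance after payment €2,453.36.
Month 2: interest €30.87; balance after payment €1,609.23.
Month 3: interest €20.25; balance after payment €754.48.
Month 4: interest €9.49; balance after payment €0.00.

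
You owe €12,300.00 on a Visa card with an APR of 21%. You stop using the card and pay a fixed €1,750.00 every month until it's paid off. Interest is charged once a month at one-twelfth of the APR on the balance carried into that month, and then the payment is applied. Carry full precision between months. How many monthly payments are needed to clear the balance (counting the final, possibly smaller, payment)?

8 payments

Monthly rate r = 21%/12 = 1.75% = 0.0175.
Recurrence: B ← B·(1+r) − €1,750.00.
Month 1: interest €215.25; balance after payment €10,765.25.
Month 2: interest €188.39; balance after payment €9,203.64.
Closed form: n = −ln(1 − rB₀/P)/ln(1+r) = −ln(0.877)/ln(1.0175) ≈ 7.565, so the balance reaches zero during payment 8.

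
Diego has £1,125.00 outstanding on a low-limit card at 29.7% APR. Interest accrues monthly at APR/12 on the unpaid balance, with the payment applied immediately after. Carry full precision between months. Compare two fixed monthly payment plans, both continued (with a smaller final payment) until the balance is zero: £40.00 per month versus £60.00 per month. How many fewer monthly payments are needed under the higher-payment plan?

Monthly rate r = 29.7%/12 = 2.475% = 0.02475.
At £40.00/mo: n = ⌈−ln(1 − rB₀/P)/ln(1+r)⌉ = 49 payments (last £28.73); total interest = total paid − £1,125.00 = £823.73.
At £60.00/mo: 26 payments (last £30.91); total interest £405.91.
Payments saved = 49 − 26 = 23.

23 fewer payments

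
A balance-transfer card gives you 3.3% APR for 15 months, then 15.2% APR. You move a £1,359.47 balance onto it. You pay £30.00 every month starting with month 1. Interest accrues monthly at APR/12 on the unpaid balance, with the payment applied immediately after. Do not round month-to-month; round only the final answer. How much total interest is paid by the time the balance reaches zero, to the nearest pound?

Promo months 1–15 at r₀ = 3.3%/12 = 0.00275; months 16+ at r₁ = 15.2%/12 = 0.0126667.
After month 15: iterate B ← B·(1+r₀) − £30.00 for 15 months → £957.87.
Then at r₁ with £30.00/mo: n₂ = −ln(1 − r₁·B/P)/ln(1+r₁) ≈ 41.17 → 42 more payments.
Total paid = 56·£30.00 + £5.21 = £1,685.21; interest = £1,685.21 − £1,359.47 = £325.74.

£326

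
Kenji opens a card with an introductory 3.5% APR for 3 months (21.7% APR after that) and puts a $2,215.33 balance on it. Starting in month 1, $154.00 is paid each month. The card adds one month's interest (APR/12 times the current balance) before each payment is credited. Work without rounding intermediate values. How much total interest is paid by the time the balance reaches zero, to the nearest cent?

$250.58

Promo months 1–3 at r₀ = 3.5%/12 = 0.00291667; months 4+ at r₁ = 21.7%/12 = 0.0180833.
After month 3: iterate B ← B·(1+r₀) − $154.00 for 3 months → $1,771.42.
Then at r₁ with $154.00/mo: n₂ = −ln(1 − r₁·B/P)/ln(1+r₁) ≈ 13.01 → 14 more payments.
Total paid = 16·$154.00 + $1.91 = $2,465.91; interest = $2,465.91 − $2,215.33 = $250.58.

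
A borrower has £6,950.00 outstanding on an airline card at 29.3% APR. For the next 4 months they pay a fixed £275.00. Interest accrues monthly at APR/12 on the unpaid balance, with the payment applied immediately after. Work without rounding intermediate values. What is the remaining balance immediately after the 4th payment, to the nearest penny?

£6,513.10

Monthly rate r = 29.3%/12 = 2.44167% = 0.0244167.
Each month: B ← B·(1+r) − £275.00.
Month 1: interest £169.70; balance after payment £6,844.70.
Month 2: interest £167.12; balance after payment £6,736.82.
Month 3: interest £164.49; balance after payment £6,626.31.
Month 4: interest £161.79; balance after payment £6,513.10.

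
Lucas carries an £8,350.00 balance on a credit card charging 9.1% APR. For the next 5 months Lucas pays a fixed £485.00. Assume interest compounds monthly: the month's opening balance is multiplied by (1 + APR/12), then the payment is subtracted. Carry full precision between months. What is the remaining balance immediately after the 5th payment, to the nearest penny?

Monthly rate r = 9.1%/12 = 0.758333% = 0.00758333.
Each month: B ← B·(1+r) − £485.00.
Month 1: interest £63.32; balance after payment £7,928.32.
Month 2: interest £60.12; balance after payment £7,503.44.
Month 3: interest £56.90; balance after payment £7,075.35.
Month 4: interest £53.65; balance after payment £6,644.00.
Month 5: interest £50.38; balance after payment £6,209.38.

£6,209.38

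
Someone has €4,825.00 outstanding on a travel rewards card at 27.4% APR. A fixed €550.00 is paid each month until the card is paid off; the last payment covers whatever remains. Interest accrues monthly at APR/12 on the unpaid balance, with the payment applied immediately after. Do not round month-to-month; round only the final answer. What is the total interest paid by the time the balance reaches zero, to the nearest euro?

€621

Monthly rate r = 27.4%/12 = 2.28333% = 0.0228333.
Payoff takes n = ⌈−ln(1 − rB₀/P)/ln(1+r)⌉ = ⌈9.901⌉ = 10 payments; the last is €496.14.
Total paid = 9·€550.00 + €496.14 = €5,446.14.
Total interest = total paid − principal = €5,446.14 − €4,825.00 = €621.14.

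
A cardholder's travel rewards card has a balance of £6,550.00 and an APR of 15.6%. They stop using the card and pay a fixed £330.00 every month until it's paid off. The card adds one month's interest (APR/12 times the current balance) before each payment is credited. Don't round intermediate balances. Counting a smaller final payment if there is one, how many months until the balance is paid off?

Monthly rate r = 15.6%/12 = 1.3% = 0.013.
Recurrence: B ← B·(1+r) − £330.00.
Month 1: interest £85.15; balance after payment £6,305.15.
Month 2: interest £81.97; balance after payment £6,057.12.
Closed form: n = −ln(1 − rB₀/P)/ln(1+r) = −ln(0.74197)/ln(1.013) ≈ 23.106, so the balance reaches zero during payment 24.

24 payments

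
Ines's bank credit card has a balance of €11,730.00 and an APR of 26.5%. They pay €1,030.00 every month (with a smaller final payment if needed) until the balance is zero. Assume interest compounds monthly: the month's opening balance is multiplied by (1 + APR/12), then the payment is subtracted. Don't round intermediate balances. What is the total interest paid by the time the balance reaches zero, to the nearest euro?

€1,932

Monthly rate r = 26.5%/12 = 2.20833% = 0.0220833.
Payoff takes n = ⌈−ln(1 − rB₀/P)/ln(1+r)⌉ = ⌈13.262⌉ = 14 payments; the last is €271.66.
Total paid = 13·€1,030.00 + €271.66 = €13,661.66.
Total interest = total paid − principal = €13,661.66 − €11,730.00 = €1,931.66.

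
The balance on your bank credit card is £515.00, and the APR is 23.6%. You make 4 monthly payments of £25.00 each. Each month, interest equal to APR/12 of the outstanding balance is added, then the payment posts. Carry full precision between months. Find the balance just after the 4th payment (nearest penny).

Monthly rate r = 23.6%/12 = 1.96667% = 0.0196667.
Each month: B ← B·(1+r) − £25.00.
Month 1: interest £10.13; balance after payment £500.13.
Month 2: interest £9.84; balance after payment £484.96.
Month 3: interest £9.54; balance after payment £469.50.
Month 4: interest £9.23; balance after payment £453.74.

£453.74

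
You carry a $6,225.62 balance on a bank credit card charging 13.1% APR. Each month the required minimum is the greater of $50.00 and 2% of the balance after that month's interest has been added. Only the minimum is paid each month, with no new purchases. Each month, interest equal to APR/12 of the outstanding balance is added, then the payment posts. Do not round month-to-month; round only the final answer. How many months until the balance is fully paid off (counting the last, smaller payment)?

Monthly rate r = 13.1%/12 = 1.09167% = 0.0109167.
While 2% of the post-interest balance exceeds $50.00, each month B ← (B·(1+r))·(1 − 0.02), i.e. B shrinks by the factor (1+r)·0.98 = 0.9907.
This holds for months 1–99. Entering month 100 the balance is $2,468.22; 2% of the post-interest balance is now below $50.00, so the flat $50.00 minimum applies from here.
From month 100 a fixed $50.00 at rate r clears $2,468.22 in 72 more payments. Total: 99 + 72 = 171 months.

171 months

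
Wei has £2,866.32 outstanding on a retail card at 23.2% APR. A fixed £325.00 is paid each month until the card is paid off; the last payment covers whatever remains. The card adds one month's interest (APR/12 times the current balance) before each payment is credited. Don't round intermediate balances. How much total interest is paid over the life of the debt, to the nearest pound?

Monthly rate r = 23.2%/12 = 1.93333% = 0.0193333.
Payoff takes n = ⌈−ln(1 − rB₀/P)/ln(1+r)⌉ = ⌈9.763⌉ = 10 payments; the last is £248.43.
Total paid = 9·£325.00 + £248.43 = £3,173.43.
Total interest = total paid − principal = £3,173.43 − £2,866.32 = £307.11.

£307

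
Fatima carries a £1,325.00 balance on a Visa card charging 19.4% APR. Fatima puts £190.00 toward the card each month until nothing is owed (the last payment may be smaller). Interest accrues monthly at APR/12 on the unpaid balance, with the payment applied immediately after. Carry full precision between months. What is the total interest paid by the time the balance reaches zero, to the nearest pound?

Monthly rate r = 19.4%/12 = 1.61667% = 0.0161667.
Payoff takes n = ⌈−ln(1 − rB₀/P)/ln(1+r)⌉ = ⌈7.459⌉ = 8 payments; the last is £87.54.
Total paid = 7·£190.00 + £87.54 = £1,417.54.
Total interest = total paid − principal = £1,417.54 − £1,325.00 = £92.54.

£93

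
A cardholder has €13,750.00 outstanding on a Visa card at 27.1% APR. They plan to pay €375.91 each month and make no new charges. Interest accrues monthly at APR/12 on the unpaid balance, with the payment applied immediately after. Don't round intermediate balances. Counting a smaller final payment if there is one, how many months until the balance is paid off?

79 months

Monthly rate r = 27.1%/12 = 2.25833% = 0.0225833.
Recurrence: B ← B·(1+r) − €375.91.
Month 1: interest €310.52; balance after payment €13,684.61.
Month 2: interest €309.04; balance after payment €13,617.74.
Closed form: n = −ln(1 − rB₀/P)/ln(1+r) = −ln(0.17395)/ln(1.02258) ≈ 78.317, so the balance reaches zero during payment 79.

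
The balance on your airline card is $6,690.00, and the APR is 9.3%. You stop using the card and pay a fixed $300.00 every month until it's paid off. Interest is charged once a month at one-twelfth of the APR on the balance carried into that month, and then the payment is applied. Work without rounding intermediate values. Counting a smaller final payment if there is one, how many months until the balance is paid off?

25 payments

Monthly rate r = 9.3%/12 = 0.775% = 0.00775.
Recurrence: B ← B·(1+r) − $300.00.
Month 1: interest $51.85; balance after payment $6,441.85.
Month 2: interest $49.92; balance after payment $6,191.77.
Closed form: n = −ln(1 − rB₀/P)/ln(1+r) = −ln(0.82717)/ln(1.00775) ≈ 24.577, so the balance reaches zero during payment 25.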